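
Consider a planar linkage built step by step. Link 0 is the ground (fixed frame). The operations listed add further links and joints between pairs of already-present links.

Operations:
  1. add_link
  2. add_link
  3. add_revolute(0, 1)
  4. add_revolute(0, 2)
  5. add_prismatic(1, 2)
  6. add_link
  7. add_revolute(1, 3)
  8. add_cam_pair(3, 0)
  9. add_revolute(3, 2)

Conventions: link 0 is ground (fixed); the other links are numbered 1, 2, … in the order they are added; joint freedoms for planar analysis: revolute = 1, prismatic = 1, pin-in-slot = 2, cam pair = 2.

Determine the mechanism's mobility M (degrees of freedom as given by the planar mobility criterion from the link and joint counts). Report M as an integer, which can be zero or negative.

link 0 = ground. State L|J1|J2 = 1|0|0
+link1  2|0|0
+link2  3|0|0
R(0,1) f=1→J1  3|1|0
R(0,2) f=1→J1  3|2|0
P(1,2) f=1→J1  3|3|0
+link3  4|3|0
R(1,3) f=1→J1  4|4|0
C(3,0) f=2→J2  4|4|1
R(3,2) f=1→J1  4|5|1
M = 3(4−1)−2·5−1 = 9−10−1 = -2

M = -2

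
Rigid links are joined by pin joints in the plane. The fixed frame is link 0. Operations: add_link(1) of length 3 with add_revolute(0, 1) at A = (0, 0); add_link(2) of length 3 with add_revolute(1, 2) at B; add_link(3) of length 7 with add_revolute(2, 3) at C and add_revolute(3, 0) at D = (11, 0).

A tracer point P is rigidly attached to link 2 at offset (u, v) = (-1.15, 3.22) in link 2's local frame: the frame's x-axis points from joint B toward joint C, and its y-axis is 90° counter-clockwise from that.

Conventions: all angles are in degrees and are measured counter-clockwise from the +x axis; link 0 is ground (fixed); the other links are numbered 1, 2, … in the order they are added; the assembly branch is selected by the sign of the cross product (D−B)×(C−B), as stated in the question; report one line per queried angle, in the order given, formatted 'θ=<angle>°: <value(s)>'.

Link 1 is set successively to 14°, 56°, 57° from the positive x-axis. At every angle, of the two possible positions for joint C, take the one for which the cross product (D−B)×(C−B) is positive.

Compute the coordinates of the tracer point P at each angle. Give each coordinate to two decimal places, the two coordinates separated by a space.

A=(0,0), D=(11.00,0)
θ=14°: B = A + 3.00·(cos14°, sin14°) = (2.9109, 0.7258)
θ=14°: |BD| = 8.1216
θ=14°: circle(B,3.00) ∩ circle(D,7.00): a=1.5982, h=2.5388
θ=14°:   candidates: C₊=(4.7296,3.1116) cross=20.619; C₋=(4.2759,-1.9457) cross=-20.619
θ=14°:   branch + wants cross > 0 → take C=(4.7296,3.1116) (cross=20.619)
θ=14°: ex = (C−B)/|BC| = (0.6062,0.7953); ey = (-0.7953,0.6062)
θ=14°: P = B + -1.15·ex + 3.22·ey = (-0.3471,1.7633)
θ=56°: B = A + 3.00·(cos56°, sin56°) = (1.6776, 2.4871)
θ=56°: |BD| = 9.6485
θ=56°: circle(B,3.00) ∩ circle(D,7.00): a=2.7514, h=1.1958
θ=56°:   candidates: C₊=(4.6442,2.9333) cross=11.538; C₋=(4.0277,0.6225) cross=-11.538
θ=56°:   branch + wants cross > 0 → take C=(4.6442,2.9333) (cross=11.538)
θ=56°: ex = (C−B)/|BC| = (0.9889,0.1487); ey = (-0.1487,0.9889)
θ=56°: P = B + -1.15·ex + 3.22·ey = (0.0615,5.5003)
θ=57°: B = A + 3.00·(cos57°, sin57°) = (1.6339, 2.5160)
θ=57°: |BD| = 9.6981
θ=57°: circle(B,3.00) ∩ circle(D,7.00): a=2.7868, h=1.1107
θ=57°:   candidates: C₊=(4.6135,2.8657) cross=10.772; C₋=(4.0372,0.7203) cross=-10.772
θ=57°:   branch + wants cross > 0 → take C=(4.6135,2.8657) (cross=10.772)
θ=57°: ex = (C−B)/|BC| = (0.9932,0.1166); ey = (-0.1166,0.9932)
θ=57°: P = B + -1.15·ex + 3.22·ey = (0.1164,5.5800)

θ=14°: -0.35 1.76
θ=56°: 0.06 5.50
θ=57°: 0.12 5.58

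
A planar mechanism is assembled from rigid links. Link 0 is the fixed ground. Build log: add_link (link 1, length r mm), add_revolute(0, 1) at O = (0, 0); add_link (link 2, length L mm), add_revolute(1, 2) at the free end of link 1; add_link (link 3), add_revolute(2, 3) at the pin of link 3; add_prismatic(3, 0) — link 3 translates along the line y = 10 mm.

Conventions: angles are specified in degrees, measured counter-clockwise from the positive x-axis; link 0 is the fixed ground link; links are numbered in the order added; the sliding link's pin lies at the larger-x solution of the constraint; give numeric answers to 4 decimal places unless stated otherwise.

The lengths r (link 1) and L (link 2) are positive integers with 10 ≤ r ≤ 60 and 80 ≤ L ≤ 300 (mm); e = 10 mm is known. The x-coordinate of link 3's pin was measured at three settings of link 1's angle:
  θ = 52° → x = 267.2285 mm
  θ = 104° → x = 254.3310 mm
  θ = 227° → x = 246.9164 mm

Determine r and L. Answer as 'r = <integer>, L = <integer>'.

constraint per measurement: (x − r cos θ)² + (r sin θ − e)² = L²
subtracting the θ₁ and θ₂ equations cancels the r² and L² terms:
r = (x₁² − x₂²) / (2[(x₁cos θ₁ + e sin θ₁) − (x₂cos θ₂ + e sin θ₂)]) = 15.0000 → r = 15
L² = (x₁ − r cos θ₁)² + (r sin θ₁ − e)² = 66563.9992 → L = 258.0000 → L = 258
check at θ₃=227°: x = 246.9164 (printed 246.9164) ✓

r = 15, L = 258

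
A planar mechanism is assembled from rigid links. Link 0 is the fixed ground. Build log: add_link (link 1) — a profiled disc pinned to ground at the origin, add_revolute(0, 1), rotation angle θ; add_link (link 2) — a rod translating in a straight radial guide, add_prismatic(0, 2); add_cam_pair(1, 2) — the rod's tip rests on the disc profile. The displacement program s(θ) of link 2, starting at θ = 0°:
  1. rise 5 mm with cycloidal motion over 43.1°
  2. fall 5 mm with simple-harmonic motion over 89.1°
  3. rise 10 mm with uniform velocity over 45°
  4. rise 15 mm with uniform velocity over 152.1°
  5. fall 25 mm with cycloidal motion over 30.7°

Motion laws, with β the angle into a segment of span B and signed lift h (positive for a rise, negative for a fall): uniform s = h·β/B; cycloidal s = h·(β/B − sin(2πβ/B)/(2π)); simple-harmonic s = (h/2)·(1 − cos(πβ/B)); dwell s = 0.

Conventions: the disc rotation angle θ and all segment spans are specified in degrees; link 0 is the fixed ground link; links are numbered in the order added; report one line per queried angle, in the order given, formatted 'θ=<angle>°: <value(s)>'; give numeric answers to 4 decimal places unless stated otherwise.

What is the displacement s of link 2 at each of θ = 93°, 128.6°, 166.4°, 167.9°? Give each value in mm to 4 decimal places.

seg 1 [0°–43.1°] cycloidal, h=5: full span → s += 5 → s = 5.0000
seg 2 [43.1°–132.2°] simple-harmonic, h=-5: θ=93° here. β=49.9, B=89.1. -5/2·(1 − cos(π·0.5600)) = -2.9688 → s = 2.0312
seg 2 [43.1°–132.2°] simple-harmonic, h=-5: θ=128.6° here. β=85.5, B=89.1. -5/2·(1 − cos(π·0.9596)) = -4.9799 → s = 0.0201
seg 2 [43.1°–132.2°] simple-harmonic, h=-5: full span → s += -5 → s = 0.0000
seg 3 [132.2°–177.2°] uniform, h=10: θ=166.4° here. β=34.2, B=45. 10·34.2/45 = 7.6000 → s = 7.6000
seg 3 [132.2°–177.2°] uniform, h=10: θ=167.9° here. β=35.7, B=45. 10·35.7/45 = 7.9333 → s = 7.9333

θ=93°: 2.0312
θ=128.6°: 0.0201
θ=166.4°: 7.6000
θ=167.9°: 7.9333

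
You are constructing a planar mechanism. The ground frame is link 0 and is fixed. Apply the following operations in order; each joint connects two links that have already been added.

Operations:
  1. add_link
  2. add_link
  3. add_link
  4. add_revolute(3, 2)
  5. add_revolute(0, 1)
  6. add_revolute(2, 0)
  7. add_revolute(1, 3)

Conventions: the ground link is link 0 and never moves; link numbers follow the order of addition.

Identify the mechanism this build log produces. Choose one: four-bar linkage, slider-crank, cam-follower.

links: 4 (incl. ground); joints: 4 revolute, 0 prismatic, 0 higher (cam) pair, forming one closed loop
4 links in a single 4R loop → four-bar linkage

four-bar linkage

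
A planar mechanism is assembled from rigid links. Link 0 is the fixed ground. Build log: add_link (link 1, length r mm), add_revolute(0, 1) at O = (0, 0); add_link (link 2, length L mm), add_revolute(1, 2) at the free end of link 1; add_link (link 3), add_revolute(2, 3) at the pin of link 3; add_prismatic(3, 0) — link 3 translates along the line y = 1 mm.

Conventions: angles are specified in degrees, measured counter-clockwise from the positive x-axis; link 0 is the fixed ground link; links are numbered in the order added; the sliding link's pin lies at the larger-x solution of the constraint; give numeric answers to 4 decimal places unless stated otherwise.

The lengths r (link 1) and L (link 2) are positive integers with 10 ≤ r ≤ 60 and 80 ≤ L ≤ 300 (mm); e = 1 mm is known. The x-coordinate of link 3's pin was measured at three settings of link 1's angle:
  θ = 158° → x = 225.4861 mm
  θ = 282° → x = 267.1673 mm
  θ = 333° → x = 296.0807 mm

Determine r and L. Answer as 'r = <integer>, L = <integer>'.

constraint per measurement: (x − r cos θ)² + (r sin θ − e)² = L²
subtracting the θ₁ and θ₂ equations cancels the r² and L² terms:
r = (x₁² − x₂²) / (2[(x₁cos θ₁ + e sin θ₁) − (x₂cos θ₂ + e sin θ₂)]) = 39.0000 → r = 39
L² = (x₁ − r cos θ₁)² + (r sin θ₁ − e)² = 68643.9935 → L = 262.0000 → L = 262
check at θ₃=333°: x = 296.0807 (printed 296.0807) ✓

r = 39, L = 262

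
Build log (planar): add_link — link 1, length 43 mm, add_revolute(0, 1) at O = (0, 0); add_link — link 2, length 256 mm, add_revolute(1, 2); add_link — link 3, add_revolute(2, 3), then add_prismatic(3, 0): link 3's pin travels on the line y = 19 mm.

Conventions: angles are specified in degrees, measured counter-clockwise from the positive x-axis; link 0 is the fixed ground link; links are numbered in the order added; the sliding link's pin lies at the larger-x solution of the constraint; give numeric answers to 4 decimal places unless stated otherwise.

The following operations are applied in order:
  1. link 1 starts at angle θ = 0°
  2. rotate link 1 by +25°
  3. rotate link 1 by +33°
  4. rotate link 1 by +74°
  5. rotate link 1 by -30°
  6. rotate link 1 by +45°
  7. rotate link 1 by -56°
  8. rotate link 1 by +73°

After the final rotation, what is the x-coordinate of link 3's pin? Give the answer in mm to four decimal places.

geometry: r = 43 mm, L = 256 mm, e = 19 mm; θ starts at 0°
rotate link 1 by +25°: θ ← 0° +25° = 25°
rotate link 1 by +33°: θ ← 25° +33° = 58°
rotate link 1 by +74°: θ ← 58° +74° = 132°
rotate link 1 by -30°: θ ← 132° -30° = 102°
rotate link 1 by +45°: θ ← 102° +45° = 147°
rotate link 1 by -56°: θ ← 147° -56° = 91°
rotate link 1 by +73°: θ ← 91° +73° = 164°
crank pin P = (r cos θ, r sin θ) = (-41.334253, 11.852406)
h = r sin θ − e = 11.852406 − 19 = -7.147594
x = r cos θ + √(L² − h²) = -41.334253 + 255.900199 = 214.565946

214.5659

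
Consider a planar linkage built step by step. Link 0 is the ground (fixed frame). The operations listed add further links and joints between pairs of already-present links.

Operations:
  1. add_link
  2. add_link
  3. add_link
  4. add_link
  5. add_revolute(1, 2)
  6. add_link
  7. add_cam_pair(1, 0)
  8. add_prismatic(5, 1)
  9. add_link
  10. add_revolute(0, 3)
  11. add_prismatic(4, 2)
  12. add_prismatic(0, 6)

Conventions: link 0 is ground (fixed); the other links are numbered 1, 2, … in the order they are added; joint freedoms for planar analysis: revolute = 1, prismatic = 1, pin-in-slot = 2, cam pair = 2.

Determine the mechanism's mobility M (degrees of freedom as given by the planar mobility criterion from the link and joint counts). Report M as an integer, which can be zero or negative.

ground; <1,0,0>
#1 <2,0,0>
#2 <3,0,0>
#3 <4,0,0>
#4 <5,0,0>
R:1↔2 J1 <5,1,0>
#5 <6,1,0>
C:1↔0 J2 <6,1,1>
P:5↔1 J1 <6,2,1>
#6 <7,2,1>
R:0↔3 J1 <7,3,1>
P:4↔2 J1 <7,4,1>
P:0↔6 J1 <7,5,1>
3×6 − 2×5 − 1×1 = 7

M = 7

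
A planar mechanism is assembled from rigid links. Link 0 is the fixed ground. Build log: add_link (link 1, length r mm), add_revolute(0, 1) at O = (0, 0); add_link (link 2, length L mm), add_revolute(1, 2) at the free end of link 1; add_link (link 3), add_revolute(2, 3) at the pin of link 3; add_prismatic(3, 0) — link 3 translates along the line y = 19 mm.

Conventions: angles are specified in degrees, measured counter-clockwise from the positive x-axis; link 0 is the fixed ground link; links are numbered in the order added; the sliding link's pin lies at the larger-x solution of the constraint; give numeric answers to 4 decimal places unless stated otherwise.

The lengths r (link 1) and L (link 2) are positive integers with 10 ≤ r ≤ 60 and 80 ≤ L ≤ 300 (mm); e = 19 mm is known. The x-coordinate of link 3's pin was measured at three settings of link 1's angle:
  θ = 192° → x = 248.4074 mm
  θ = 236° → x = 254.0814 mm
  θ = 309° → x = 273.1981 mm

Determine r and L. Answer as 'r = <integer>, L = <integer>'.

constraint per measurement: (x − r cos θ)² + (r sin θ − e)² = L²
subtracting the θ₁ and θ₂ equations cancels the r² and L² terms:
r = (x₁² − x₂²) / (2[(x₁cos θ₁ + e sin θ₁) − (x₂cos θ₂ + e sin θ₂)]) = 16.0001 → r = 16
L² = (x₁ − r cos θ₁)² + (r sin θ₁ − e)² = 70224.9780 → L = 265.0000 → L = 265
check at θ₃=309°: x = 273.1981 (printed 273.1981) ✓

r = 16, L = 265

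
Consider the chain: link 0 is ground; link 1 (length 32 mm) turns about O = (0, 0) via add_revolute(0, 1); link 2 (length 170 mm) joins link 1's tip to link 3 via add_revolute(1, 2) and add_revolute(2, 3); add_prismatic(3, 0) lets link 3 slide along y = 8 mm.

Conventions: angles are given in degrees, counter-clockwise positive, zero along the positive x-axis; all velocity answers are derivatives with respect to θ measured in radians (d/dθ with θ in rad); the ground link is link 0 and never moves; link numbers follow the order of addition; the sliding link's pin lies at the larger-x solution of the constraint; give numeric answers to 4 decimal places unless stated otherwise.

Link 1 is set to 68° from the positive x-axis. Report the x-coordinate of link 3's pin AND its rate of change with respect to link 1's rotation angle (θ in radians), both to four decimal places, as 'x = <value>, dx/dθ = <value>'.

geometry: r = 32 mm, L = 170 mm, e = 8 mm
crank pin P = (r cos θ, r sin θ) = (11.987411, 29.669883)
h = r sin θ − e = 29.669883 − 8 = 21.669883
x = r cos θ + √(L² − h²) = 11.987411 + 168.613215 = 180.600626
dx/dθ = −r sin θ − h·r cos θ/√(L² − h²) (θ in radians; h = 21.669883) = -31.210485

x = 180.6006, dx/dθ = -31.2105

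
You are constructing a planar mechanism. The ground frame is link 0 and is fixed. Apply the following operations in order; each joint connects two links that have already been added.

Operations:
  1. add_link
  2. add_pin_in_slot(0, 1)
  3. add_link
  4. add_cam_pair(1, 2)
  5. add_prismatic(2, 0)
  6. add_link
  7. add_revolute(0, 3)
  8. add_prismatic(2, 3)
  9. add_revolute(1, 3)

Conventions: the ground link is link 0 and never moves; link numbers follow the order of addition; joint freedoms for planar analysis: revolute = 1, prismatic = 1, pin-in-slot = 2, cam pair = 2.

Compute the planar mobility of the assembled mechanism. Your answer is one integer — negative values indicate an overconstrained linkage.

(L,J1,J2)=(1,0,0); link0 fixed
link1: (2,0,0)
PS 0-1 [J2]: (2,0,1)
link2: (3,0,1)
C 1-2 [J2]: (3,0,2)
P 2-0 [J1]: (3,1,2)
link3: (4,1,2)
R 0-3 [J1]: (4,2,2)
P 2-3 [J1]: (4,3,2)
R 1-3 [J1]: (4,4,2)
Grübler: 3·3 − 2·4 − 2 = -1

M = -1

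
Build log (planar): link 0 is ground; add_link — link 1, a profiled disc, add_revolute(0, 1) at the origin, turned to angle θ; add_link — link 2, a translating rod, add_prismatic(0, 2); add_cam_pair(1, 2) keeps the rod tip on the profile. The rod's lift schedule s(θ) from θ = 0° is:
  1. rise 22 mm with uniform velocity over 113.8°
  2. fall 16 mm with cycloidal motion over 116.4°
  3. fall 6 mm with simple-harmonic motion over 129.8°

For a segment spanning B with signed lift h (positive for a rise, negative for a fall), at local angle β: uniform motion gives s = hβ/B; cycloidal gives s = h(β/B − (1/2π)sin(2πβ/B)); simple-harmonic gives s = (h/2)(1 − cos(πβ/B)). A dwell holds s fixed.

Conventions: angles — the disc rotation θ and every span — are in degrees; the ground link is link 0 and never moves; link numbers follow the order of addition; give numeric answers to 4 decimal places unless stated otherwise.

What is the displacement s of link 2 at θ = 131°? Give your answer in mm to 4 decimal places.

seg 1 [0°–113.8°] uniform, h=22: full span → s += 22 → s = 22.0000
seg 2 [113.8°–230.2°] cycloidal, h=-16: θ=131° here. β=17.2, B=116.4. -16·(0.1478 − sin(2π·0.1478)/(2π)) = -0.3253 → s = 21.6747

21.6747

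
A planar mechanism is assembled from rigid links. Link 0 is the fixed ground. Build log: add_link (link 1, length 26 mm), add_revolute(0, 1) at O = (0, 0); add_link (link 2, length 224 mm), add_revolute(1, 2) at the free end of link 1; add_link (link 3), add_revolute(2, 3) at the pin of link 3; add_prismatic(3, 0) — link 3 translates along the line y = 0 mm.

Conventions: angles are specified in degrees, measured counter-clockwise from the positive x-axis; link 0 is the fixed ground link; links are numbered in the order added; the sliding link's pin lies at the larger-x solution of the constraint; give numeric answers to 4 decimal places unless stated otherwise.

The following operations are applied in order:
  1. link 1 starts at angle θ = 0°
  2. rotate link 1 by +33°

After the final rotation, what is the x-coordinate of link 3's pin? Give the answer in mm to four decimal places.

geometry: r = 26 mm, L = 224 mm, e = 0 mm; θ starts at 0°
rotate link 1 by +33°: θ ← 0° +33° = 33°
crank pin P = (r cos θ, r sin θ) = (21.805435, 14.160615)
h = r sin θ − e = 14.160615 − 0 = 14.160615
x = r cos θ + √(L² − h²) = 21.805435 + 223.551956 = 245.357391

245.3574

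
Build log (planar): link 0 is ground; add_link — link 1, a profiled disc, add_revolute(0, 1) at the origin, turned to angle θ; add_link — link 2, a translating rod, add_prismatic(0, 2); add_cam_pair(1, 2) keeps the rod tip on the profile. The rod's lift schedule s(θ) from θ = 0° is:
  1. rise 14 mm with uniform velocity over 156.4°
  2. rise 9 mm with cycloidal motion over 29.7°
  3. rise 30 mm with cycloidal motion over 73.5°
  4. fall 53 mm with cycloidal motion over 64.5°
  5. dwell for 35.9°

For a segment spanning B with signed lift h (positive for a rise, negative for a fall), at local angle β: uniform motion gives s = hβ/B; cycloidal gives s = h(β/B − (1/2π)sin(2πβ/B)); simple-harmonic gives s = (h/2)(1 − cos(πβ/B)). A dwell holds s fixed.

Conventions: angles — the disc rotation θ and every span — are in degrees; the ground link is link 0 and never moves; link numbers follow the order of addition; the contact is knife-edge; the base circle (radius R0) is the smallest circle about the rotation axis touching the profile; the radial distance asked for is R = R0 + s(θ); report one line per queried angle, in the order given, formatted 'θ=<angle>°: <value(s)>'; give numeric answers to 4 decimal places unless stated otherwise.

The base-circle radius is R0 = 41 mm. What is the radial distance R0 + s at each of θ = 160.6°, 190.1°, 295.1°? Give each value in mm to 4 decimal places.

seg 1 [0°–156.4°] uniform, h=14: full span → s += 14 → s = 14.0000
seg 2 [156.4°–186.1°] cycloidal, h=9: θ=160.6° here. β=4.2, B=29.7. 9·(0.1414 − sin(2π·0.1414)/(2π)) = 0.1610 → s = 14.1610
seg 2 [156.4°–186.1°] cycloidal, h=9: full span → s += 9 → s = 23.0000
seg 3 [186.1°–259.6°] cycloidal, h=30: θ=190.1° here. β=4, B=73.5. 30·(0.0544 − sin(2π·0.0544)/(2π)) = 0.0316 → s = 23.0316
seg 3 [186.1°–259.6°] cycloidal, h=30: full span → s += 30 → s = 53.0000
seg 4 [259.6°–324.1°] cycloidal, h=-53: θ=295.1° here. β=35.5, B=64.5. -53·(0.5504 − sin(2π·0.5504)/(2π)) = -31.7967 → s = 21.2033
θ=160.6°: R = R0 + s = 41 + 14.1610 = 55.1610
θ=190.1°: R = R0 + s = 41 + 23.0316 = 64.0316
θ=295.1°: R = R0 + s = 41 + 21.2033 = 62.2033

θ=160.6°: 55.1610
θ=190.1°: 64.0316
θ=295.1°: 62.2033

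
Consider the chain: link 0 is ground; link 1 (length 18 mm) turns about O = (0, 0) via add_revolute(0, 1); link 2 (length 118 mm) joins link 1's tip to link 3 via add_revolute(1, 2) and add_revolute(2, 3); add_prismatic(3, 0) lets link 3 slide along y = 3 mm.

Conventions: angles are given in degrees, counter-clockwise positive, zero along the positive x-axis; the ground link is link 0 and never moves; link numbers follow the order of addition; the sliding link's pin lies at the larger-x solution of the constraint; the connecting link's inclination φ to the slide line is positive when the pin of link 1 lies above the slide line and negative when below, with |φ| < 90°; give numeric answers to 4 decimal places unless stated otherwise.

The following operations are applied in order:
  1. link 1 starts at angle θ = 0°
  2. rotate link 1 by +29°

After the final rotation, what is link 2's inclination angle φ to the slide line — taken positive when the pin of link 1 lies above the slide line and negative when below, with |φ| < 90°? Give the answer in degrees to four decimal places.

geometry: r = 18 mm, L = 118 mm, e = 3 mm; θ starts at 0°
rotate link 1 by +29°: θ ← 0° +29° = 29°
h = r sin θ − e = 8.726573 − 3 = 5.726573
sin φ = h / L = 5.726573 / 118 = 0.04853028
φ = arcsin(0.04853028) = 2.781673°

2.7817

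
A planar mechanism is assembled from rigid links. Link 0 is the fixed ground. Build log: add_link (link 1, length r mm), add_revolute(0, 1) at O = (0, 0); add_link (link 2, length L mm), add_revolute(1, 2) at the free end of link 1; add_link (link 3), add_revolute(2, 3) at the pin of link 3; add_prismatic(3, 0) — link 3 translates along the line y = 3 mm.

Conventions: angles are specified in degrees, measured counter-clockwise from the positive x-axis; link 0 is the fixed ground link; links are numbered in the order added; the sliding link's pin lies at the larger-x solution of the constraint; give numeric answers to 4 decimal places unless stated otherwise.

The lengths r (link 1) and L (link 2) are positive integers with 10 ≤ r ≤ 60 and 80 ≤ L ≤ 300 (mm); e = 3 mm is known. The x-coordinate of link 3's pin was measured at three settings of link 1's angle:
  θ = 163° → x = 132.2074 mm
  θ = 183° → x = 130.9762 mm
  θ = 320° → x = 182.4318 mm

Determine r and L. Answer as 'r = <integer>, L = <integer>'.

constraint per measurement: (x − r cos θ)² + (r sin θ − e)² = L²
subtracting the θ₁ and θ₂ equations cancels the r² and L² terms:
r = (x₁² − x₂²) / (2[(x₁cos θ₁ + e sin θ₁) − (x₂cos θ₂ + e sin θ₂)]) = 30.0015 → r = 30
L² = (x₁ − r cos θ₁)² + (r sin θ₁ − e)² = 25921.0036 → L = 161.0000 → L = 161
check at θ₃=320°: x = 182.4318 (printed 182.4318) ✓

r = 30, L = 161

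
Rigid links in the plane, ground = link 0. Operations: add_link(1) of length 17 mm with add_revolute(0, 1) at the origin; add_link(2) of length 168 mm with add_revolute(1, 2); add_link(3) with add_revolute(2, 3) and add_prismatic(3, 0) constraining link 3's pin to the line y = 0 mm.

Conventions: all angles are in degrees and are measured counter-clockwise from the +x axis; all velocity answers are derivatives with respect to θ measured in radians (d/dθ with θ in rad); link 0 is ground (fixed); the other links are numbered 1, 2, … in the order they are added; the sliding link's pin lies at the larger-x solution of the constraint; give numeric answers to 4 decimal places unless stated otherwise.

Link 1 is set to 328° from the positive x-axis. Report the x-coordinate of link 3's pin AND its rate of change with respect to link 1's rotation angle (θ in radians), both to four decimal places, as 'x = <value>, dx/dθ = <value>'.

geometry: r = 17 mm, L = 168 mm, e = 0 mm
crank pin P = (r cos θ, r sin θ) = (14.416818, -9.008627)
h = r sin θ − e = -9.008627 − 0 = -9.008627
x = r cos θ + √(L² − h²) = 14.416818 + 167.758292 = 182.175110
dx/dθ = −r sin θ − h·r cos θ/√(L² − h²) (θ in radians; h = -9.008627) = 9.782811

x = 182.1751, dx/dθ = 9.7828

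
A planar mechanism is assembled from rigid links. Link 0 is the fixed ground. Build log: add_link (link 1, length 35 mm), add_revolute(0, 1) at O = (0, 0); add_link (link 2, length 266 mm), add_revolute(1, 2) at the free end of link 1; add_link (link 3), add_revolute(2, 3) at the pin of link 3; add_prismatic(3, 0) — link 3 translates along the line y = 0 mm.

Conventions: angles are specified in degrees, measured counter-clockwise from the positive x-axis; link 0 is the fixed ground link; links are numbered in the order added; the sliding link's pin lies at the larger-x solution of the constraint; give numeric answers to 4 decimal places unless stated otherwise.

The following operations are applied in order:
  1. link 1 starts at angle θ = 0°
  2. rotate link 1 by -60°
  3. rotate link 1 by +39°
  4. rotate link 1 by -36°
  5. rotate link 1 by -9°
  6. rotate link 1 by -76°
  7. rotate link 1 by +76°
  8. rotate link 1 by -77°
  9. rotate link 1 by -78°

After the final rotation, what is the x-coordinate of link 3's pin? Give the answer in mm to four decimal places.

geometry: r = 35 mm, L = 266 mm, e = 0 mm; θ starts at 0°
rotate link 1 by -60°: θ ← 0° -60° = -60°
rotate link 1 by +39°: θ ← -60° +39° = -21°
rotate link 1 by -36°: θ ← -21° -36° = -57°
rotate link 1 by -9°: θ ← -57° -9° = -66°
rotate link 1 by -76°: θ ← -66° -76° = -142°
rotate link 1 by +76°: θ ← -142° +76° = -66°
rotate link 1 by -77°: θ ← -66° -77° = -143°
rotate link 1 by -78°: θ ← -143° -78° = -221°
crank pin P = (r cos θ, r sin θ) = (-26.414835, 22.962066)
h = r sin θ − e = 22.962066 − 0 = 22.962066
x = r cos θ + √(L² − h²) = -26.414835 + 265.007063 = 238.592228

238.5922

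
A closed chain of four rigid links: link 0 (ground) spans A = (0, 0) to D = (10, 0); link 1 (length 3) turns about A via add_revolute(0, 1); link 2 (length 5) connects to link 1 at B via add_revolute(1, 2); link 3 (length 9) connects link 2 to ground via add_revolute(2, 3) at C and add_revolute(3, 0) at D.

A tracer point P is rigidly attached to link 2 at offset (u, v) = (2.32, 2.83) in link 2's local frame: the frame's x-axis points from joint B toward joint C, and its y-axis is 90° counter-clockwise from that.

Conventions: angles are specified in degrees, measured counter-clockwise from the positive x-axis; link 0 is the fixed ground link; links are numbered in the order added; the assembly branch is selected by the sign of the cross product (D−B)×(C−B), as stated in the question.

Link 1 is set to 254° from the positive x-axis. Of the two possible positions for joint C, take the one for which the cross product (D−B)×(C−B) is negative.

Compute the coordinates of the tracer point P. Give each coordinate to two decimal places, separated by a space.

A=(0,0), D=(10.00,0)
B = A + 3.00·(cos254°, sin254°) = (-0.8269, -2.8838)
|BD| = 11.2044
circle(B,5.00) ∩ circle(D,9.00): a=3.1032, h=3.9205
  candidates: C₊=(1.1627,1.7033) cross=43.927; C₋=(3.1808,-5.8735) cross=-43.927
  branch - wants cross < 0 → take C=(3.1808,-5.8735) (cross=-43.927)
ex = (C−B)/|BC| = (0.8015,-0.5979); ey = (0.5979,0.8015)
P = B + 2.32·ex + 2.83·ey = (2.7248,-2.0027)

2.72 -2.00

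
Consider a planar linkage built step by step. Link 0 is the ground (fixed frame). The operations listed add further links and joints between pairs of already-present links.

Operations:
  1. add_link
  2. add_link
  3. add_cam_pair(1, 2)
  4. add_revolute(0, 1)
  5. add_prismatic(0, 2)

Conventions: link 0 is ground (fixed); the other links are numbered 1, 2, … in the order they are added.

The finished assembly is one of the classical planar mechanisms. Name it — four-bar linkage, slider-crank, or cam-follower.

links: 3 (incl. ground); joints: 1 revolute, 1 prismatic, 1 higher (cam) pair, forming one closed loop
3 links, revolute + prismatic + higher pair in one loop → cam-follower

cam-follower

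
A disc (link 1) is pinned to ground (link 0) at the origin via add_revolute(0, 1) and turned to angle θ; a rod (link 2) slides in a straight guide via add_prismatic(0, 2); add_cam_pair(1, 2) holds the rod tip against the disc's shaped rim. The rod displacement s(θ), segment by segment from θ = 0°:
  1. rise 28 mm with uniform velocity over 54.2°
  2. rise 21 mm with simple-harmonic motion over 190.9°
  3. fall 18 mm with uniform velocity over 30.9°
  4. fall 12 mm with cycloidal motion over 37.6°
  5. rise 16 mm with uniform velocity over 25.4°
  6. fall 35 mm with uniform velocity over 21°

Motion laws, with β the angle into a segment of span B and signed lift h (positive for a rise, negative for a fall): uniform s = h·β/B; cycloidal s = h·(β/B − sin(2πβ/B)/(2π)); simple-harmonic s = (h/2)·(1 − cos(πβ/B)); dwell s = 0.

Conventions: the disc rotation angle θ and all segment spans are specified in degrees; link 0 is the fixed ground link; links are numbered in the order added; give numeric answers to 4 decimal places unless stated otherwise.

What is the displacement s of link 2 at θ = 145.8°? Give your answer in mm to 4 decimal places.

segment 1 (0° to 54.2°, uniform, h = 28) is passed completely: s = 0.0000 + (28) = 28.0000
θ = 145.8° falls in segment 2 (54.2° to 245.1°, simple-harmonic, h = 21): β = 145.8 − 54.2 = 91.6°, B = 190.9°; Δs = 21/2·(1 − cos(π·0.4798)) = 9.8352; s = 28.0000 + 9.8352 = 37.8352

37.8352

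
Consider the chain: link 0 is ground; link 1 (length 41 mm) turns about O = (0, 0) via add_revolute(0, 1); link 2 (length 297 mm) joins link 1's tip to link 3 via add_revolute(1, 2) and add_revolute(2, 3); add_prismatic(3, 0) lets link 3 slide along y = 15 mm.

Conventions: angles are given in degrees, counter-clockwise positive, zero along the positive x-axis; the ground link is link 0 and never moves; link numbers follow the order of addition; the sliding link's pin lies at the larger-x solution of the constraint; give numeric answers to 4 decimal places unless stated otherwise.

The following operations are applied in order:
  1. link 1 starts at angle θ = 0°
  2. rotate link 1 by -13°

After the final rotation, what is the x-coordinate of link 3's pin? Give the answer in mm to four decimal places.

geometry: r = 41 mm, L = 297 mm, e = 15 mm; θ starts at 0°
rotate link 1 by -13°: θ ← 0° -13° = -13°
crank pin P = (r cos θ, r sin θ) = (39.949173, -9.222993)
h = r sin θ − e = -9.222993 − 15 = -24.222993
x = r cos θ + √(L² − h²) = 39.949173 + 296.010551 = 335.959724

335.9597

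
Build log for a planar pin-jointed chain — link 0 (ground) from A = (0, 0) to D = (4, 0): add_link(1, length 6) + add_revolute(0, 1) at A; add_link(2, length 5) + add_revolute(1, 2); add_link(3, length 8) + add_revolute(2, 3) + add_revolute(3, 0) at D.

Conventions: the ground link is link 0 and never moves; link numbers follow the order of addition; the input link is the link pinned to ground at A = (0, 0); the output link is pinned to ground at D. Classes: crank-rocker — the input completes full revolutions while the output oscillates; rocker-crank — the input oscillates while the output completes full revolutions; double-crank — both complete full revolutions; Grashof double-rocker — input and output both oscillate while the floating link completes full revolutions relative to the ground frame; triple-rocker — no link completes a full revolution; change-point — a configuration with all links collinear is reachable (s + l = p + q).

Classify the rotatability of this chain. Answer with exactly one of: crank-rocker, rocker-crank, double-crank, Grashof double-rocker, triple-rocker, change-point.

lengths: ground=4, input=6, coupler=5, output=8
sorted: s=4 (shortest), l=8 (longest), p+q=11
s + l = 12 vs p + q = 11
s + l > p + q → non-Grashof → no link fully rotates → triple-rocker

triple-rocker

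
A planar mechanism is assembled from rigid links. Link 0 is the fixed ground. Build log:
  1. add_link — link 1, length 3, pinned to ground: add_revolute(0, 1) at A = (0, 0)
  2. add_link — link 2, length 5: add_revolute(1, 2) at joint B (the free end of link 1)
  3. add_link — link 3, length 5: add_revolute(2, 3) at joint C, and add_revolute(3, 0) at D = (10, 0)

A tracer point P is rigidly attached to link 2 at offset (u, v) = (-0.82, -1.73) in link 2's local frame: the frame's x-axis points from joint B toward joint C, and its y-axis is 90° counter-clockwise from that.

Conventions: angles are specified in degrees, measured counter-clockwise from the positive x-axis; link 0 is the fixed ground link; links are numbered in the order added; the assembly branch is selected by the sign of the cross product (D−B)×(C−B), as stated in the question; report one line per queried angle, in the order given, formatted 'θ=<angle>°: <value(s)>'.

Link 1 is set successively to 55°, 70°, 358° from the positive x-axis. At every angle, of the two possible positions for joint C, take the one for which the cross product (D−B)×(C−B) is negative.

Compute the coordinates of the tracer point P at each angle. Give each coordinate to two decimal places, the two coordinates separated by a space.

A=(0,0), D=(10.00,0)
θ=55°: B = A + 3.00·(cos55°, sin55°) = (1.7207, 2.4575)
θ=55°: |BD| = 8.6363
θ=55°: circle(B,5.00) ∩ circle(D,5.00): a=4.3181, h=2.5206
θ=55°:   candidates: C₊=(6.5776,3.6452) cross=21.769; C₋=(5.1431,-1.1877) cross=-21.769
θ=55°:   branch - wants cross < 0 → take C=(5.1431,-1.1877) (cross=-21.769)
θ=55°: ex = (C−B)/|BC| = (0.6845,-0.7290); ey = (0.7290,0.6845)
θ=55°: P = B + -0.82·ex + -1.73·ey = (-0.1018,1.8711)
θ=70°: B = A + 3.00·(cos70°, sin70°) = (1.0261, 2.8191)
θ=70°: |BD| = 9.4063
θ=70°: circle(B,5.00) ∩ circle(D,5.00): a=4.7032, h=1.6971
θ=70°:   candidates: C₊=(6.0217,3.0287) cross=15.964; C₋=(5.0044,-0.2096) cross=-15.964
θ=70°:   branch - wants cross < 0 → take C=(5.0044,-0.2096) (cross=-15.964)
θ=70°: ex = (C−B)/|BC| = (0.7957,-0.6057); ey = (0.6057,0.7957)
θ=70°: P = B + -0.82·ex + -1.73·ey = (-0.6743,1.9393)
θ=358°: B = A + 3.00·(cos358°, sin358°) = (2.9982, -0.1047)
θ=358°: |BD| = 7.0026
θ=358°: circle(B,5.00) ∩ circle(D,5.00): a=3.5013, h=3.5694
θ=358°:   candidates: C₊=(6.4457,3.5167) cross=24.995; C₋=(6.5525,-3.6214) cross=-24.995
θ=358°:   branch - wants cross < 0 → take C=(6.5525,-3.6214) (cross=-24.995)
θ=358°: ex = (C−B)/|BC| = (0.7109,-0.7033); ey = (0.7033,0.7109)
θ=358°: P = B + -0.82·ex + -1.73·ey = (1.1985,-0.7577)

θ=55°: -0.10 1.87
θ=70°: -0.67 1.94
θ=358°: 1.20 -0.76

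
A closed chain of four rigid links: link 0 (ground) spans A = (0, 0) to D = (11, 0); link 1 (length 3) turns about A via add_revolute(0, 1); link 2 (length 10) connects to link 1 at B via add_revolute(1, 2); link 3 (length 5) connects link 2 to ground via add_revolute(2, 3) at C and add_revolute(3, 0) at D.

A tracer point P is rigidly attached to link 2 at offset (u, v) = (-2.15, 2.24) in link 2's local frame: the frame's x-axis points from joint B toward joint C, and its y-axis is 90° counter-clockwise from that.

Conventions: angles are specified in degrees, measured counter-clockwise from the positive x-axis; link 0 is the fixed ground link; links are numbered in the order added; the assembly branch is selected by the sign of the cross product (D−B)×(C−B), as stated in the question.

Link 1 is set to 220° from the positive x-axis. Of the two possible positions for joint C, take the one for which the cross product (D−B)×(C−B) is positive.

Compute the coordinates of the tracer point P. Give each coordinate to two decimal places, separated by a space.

A=(0,0), D=(11.00,0)
B = A + 3.00·(cos220°, sin220°) = (-2.2981, -1.9284)
|BD| = 13.4372
circle(B,10.00) ∩ circle(D,5.00): a=9.5094, h=3.0939
  candidates: C₊=(6.6688,2.4981) cross=41.573; C₋=(7.5568,-3.6255) cross=-41.573
  branch + wants cross > 0 → take C=(6.6688,2.4981) (cross=41.573)
ex = (C−B)/|BC| = (0.8967,0.4427); ey = (-0.4427,0.8967)
P = B + -2.15·ex + 2.24·ey = (-5.2176,-0.8715)

-5.22 -0.87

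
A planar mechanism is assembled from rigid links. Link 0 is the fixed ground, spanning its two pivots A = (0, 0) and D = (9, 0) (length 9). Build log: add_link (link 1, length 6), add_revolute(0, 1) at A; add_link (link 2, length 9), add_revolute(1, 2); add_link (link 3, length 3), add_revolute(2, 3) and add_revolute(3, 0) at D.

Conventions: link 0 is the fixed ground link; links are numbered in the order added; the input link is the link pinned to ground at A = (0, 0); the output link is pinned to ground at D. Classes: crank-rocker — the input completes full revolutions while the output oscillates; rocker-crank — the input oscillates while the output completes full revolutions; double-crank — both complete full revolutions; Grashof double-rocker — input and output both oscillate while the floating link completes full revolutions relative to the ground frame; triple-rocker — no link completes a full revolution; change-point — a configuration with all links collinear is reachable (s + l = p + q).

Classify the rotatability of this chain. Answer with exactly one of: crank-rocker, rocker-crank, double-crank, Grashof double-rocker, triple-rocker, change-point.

lengths: ground=9, input=6, coupler=9, output=3
sorted: s=3 (shortest), l=9 (longest), p+q=15
s + l = 12 vs p + q = 15
s + l < p + q (Grashof) with shortest = output link → rocker-crank

rocker-crank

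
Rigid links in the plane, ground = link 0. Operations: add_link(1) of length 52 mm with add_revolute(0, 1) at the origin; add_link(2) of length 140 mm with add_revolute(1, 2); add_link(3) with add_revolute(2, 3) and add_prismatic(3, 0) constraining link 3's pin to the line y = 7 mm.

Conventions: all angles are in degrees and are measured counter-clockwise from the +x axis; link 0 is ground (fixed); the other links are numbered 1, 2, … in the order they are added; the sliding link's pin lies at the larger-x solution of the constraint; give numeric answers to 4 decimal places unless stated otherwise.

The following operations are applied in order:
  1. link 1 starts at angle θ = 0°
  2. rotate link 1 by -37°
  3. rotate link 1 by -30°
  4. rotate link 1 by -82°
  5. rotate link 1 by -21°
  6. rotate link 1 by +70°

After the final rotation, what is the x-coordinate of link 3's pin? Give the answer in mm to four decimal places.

geometry: r = 52 mm, L = 140 mm, e = 7 mm; θ starts at 0°
rotate link 1 by -37°: θ ← 0° -37° = -37°
rotate link 1 by -30°: θ ← -37° -30° = -67°
rotate link 1 by -82°: θ ← -67° -82° = -149°
rotate link 1 by -21°: θ ← -149° -21° = -170°
rotate link 1 by +70°: θ ← -170° +70° = -100°
crank pin P = (r cos θ, r sin θ) = (-9.029705, -51.210003)
h = r sin θ − e = -51.210003 − 7 = -58.210003
x = r cos θ + √(L² − h²) = -9.029705 + 127.324764 = 118.295059

118.2951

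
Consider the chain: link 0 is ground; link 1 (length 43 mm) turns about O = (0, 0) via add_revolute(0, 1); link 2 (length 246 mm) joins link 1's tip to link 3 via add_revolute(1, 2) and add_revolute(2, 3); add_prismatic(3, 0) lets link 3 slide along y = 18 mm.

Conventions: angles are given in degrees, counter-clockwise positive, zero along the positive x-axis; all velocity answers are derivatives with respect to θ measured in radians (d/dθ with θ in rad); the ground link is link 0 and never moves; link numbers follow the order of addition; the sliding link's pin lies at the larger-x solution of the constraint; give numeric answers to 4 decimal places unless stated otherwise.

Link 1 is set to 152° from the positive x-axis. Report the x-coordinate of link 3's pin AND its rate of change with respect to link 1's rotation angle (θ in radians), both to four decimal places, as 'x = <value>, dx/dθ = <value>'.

geometry: r = 43 mm, L = 246 mm, e = 18 mm
crank pin P = (r cos θ, r sin θ) = (-37.966746, 20.187277)
h = r sin θ − e = 20.187277 − 18 = 2.187277
x = r cos θ + √(L² − h²) = -37.966746 + 245.990276 = 208.023529
dx/dθ = −r sin θ − h·r cos θ/√(L² − h²) (θ in radians; h = 2.187277) = -19.849687

x = 208.0235, dx/dθ = -19.8497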